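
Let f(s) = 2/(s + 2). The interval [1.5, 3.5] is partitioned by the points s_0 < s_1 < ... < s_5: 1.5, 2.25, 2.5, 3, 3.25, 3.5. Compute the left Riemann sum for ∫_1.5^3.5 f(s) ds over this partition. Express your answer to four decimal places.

Subinterval widths: 0.75, 0.25, 0.5, 0.25, 0.25.
Left endpoints: 1.5, 2.25, 2.5, 3, 3.25.
f(1.5) = 4/7, f(2.25) = 8/17, f(2.5) = 4/9, f(3) = 0.4, f(3.25) = 8/21.
Sum = Σ Δs_i · f(s_i).
Sum ≈ 0.9637.

0.9637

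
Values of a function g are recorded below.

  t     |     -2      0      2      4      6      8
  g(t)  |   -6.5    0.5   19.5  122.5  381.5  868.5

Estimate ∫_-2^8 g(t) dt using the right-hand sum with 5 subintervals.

Δt = 2.
Sum = 2·[0.5 + 19.5 + 122.5 + 381.5 + 868.5] = 2785.

2785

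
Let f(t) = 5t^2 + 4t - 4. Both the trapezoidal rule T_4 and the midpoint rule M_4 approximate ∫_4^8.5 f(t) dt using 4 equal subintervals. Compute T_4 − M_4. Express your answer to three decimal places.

T_4 = 1016.12109375.
M_4 ≈ 1009.00195.
T_4 − M_4 ≈ 7.119.

7.119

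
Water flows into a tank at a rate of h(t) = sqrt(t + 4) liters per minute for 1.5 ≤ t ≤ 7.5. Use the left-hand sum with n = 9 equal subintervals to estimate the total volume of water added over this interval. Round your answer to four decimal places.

17.0487

Δt = (7.5 − 1.5)/9 = 2/3.
Left endpoints: 1.5, 13/6, 17/6, 3.5, 25/6, 29/6, 5.5, 37/6, 41/6.
h(1.5) ≈ 2.3452, h(13/6) ≈ 2.4833, h(17/6) ≈ 2.6141, h(3.5) ≈ 2.7386, h(25/6) ≈ 2.8577, h(29/6) ≈ 2.9721, h(5.5) ≈ 3.0822, h(37/6) ≈ 3.1885, h(41/6) ≈ 3.2914.
Sum = Δt · [h(1.5) + h(13/6) + h(17/6) + ...].
Sum ≈ 17.0487.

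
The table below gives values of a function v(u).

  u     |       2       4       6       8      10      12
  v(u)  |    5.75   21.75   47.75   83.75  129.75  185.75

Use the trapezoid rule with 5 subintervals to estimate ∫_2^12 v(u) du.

Δu = 2.
T_5 = (2/2)·[5.75 + 2·21.75 + 2·47.75 + 2·83.75 + 2·129.75 + 185.75] = 757.5.

757.5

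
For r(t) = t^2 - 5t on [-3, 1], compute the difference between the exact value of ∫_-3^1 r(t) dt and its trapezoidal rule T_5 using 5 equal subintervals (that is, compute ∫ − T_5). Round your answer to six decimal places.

-0.426667

Exact integral: ∫_-3^1 r(t) dt ≈ 29.33333333.
T_5 = 29.76.
Error ≈ 29.33333333 − 29.76 ≈ -0.426667.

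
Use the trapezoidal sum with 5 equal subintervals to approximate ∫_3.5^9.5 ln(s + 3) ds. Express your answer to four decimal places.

13.3961

Δs = (9.5 − 3.5)/5 = 1.2.
f(3.5) ≈ 1.8718, f(4.7) ≈ 2.0412, f(5.9) ≈ 2.1861, f(7.1) ≈ 2.3125, f(8.3) ≈ 2.4248, f(9.5) ≈ 2.5257.
T_5 = (Δs/2)·[f(s_0) + 2f(s_1) + ... + 2f(s_{4}) + f(s_5)].
Sum ≈ 13.3961.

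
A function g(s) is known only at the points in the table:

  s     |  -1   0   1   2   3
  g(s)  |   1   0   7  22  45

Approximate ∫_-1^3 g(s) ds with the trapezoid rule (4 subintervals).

Δs = 1.
T_4 = (1/2)·[1 + 2·0 + 2·7 + 2·22 + 45] = 52.

52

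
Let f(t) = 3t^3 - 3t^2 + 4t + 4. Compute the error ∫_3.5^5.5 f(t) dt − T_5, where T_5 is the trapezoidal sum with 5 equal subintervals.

Exact integral: ∫_3.5^5.5 f(t) dt = 494.25.
T_5 = 496.25.
Error = 494.25 − 496.25 = -2.

-2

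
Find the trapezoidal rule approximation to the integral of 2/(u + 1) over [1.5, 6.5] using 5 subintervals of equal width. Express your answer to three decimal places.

2.221

Δu = (6.5 − 1.5)/5 = 1.
f(1.5) = 0.8, f(2.5) = 4/7, f(3.5) = 4/9, f(4.5) = 4/11, f(5.5) = 4/13, f(6.5) = 4/15.
T_5 = (Δu/2)·[f(u_0) + 2f(u_1) + ... + 2f(u_{4}) + f(u_5)].
Sum ≈ 2.221.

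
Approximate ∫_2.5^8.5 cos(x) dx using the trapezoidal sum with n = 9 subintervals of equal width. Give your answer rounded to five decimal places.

Δx = (8.5 − 2.5)/9 = 2/3.
f(2.5) ≈ -0.80114, f(19/6) ≈ -0.99969, f(23/6) ≈ -0.77014, f(4.5) ≈ -0.21080, f(31/6) ≈ 0.43881, f(35/6) ≈ 0.90051, f(6.5) ≈ 0.97659, f(43/6) ≈ 0.63446, f(47/6) ≈ 0.02065, f(8.5) ≈ -0.60201.
T_9 = (Δx/2)·[f(x_0) + 2f(x_1) + ... + 2f(x_{8}) + f(x_9)].
Sum ≈ 0.19255.

0.19255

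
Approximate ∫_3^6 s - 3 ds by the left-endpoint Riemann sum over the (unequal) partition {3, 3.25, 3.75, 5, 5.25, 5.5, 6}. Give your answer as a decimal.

3.375

Subinterval widths: 0.25, 0.5, 1.25, 0.25, 0.25, 0.5.
Left endpoints: 3, 3.25, 3.75, 5, 5.25, 5.5.
f(3) = 0, f(3.25) = 0.25, f(3.75) = 0.75, f(5) = 2, f(5.25) = 2.25, f(5.5) = 2.5.
Sum = Σ Δs_i · f(s_i).
Sum = 3.375.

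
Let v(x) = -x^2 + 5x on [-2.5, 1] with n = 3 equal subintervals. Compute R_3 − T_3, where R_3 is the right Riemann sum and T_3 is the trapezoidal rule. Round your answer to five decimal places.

R_3 ≈ -6.1898148.
T_3 ≈ -19.4606481.
R_3 − T_3 ≈ 13.27083.

13.27083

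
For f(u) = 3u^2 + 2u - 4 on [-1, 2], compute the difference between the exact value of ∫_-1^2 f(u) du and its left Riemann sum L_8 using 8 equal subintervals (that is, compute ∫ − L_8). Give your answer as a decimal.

Exact integral: ∫_-1^2 f(u) du = 0.
L_8 = -2.6015625.
Error = 0 − (-2.6015625) = 2.6015625.

2.6015625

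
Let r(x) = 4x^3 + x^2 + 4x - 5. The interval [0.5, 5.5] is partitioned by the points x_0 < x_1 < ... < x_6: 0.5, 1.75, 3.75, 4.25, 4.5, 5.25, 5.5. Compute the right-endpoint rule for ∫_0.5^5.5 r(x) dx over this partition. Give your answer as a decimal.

Subinterval widths: 1.25, 2, 0.5, 0.25, 0.75, 0.25.
Right endpoints: 1.75, 3.75, 4.25, 4.5, 5.25, 5.5.
r(1.75) = 26.5, r(3.75) = 235, r(4.25) = 337.125, r(4.5) = 397.75, r(5.25) = 622.375, r(5.5) = 712.75.
Sum = Σ Δx_i · r(x_i).
Sum = 1416.09375.

1416.09375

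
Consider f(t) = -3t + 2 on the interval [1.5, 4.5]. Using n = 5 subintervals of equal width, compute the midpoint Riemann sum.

-21

Δt = (4.5 − 1.5)/5 = 0.6.
Midpoints: 1.8, 2.4, 3, 3.6, 4.2.
f(1.8) = -3.4, f(2.4) = -5.2, f(3) = -7, f(3.6) = -8.8, f(4.2) = -10.6.
Sum = Δt · [f(1.8) + f(2.4) + f(3) + f(3.6) + f(4.2)].
Sum = -21.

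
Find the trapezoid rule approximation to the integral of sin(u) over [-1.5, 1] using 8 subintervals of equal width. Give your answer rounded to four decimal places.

Δu = (1 − (-1.5))/8 = 0.3125.
f(-1.5) ≈ -0.9975, f(-1.1875) ≈ -0.9274, f(-0.875) ≈ -0.7675, f(-0.5625) ≈ -0.5333, f(-0.25) ≈ -0.2474, f(0.0625) ≈ 0.0625, f(0.375) ≈ 0.3663, f(0.6875) ≈ 0.6346, f(1) ≈ 0.8415.
T_8 = (Δu/2)·[f(u_0) + 2f(u_1) + ... + 2f(u_{7}) + f(u_8)].
Sum ≈ -0.4657.

-0.4657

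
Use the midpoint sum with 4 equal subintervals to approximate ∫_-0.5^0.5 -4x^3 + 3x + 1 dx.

1

Δx = (0.5 − (-0.5))/4 = 0.25.
Midpoints: -0.375, -0.125, 0.125, 0.375.
f(-0.375) = 0.0859375, f(-0.125) = 0.6328125, f(0.125) = 1.3671875, f(0.375) = 1.9140625.
Sum = Δx · [f(-0.375) + f(-0.125) + f(0.125) + f(0.375)].
Sum = 1.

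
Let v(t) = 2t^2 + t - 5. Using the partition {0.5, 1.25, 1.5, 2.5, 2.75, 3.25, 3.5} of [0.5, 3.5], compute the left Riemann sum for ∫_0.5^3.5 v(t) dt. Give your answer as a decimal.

11.625

Subinterval widths: 0.75, 0.25, 1, 0.25, 0.5, 0.25.
Left endpoints: 0.5, 1.25, 1.5, 2.5, 2.75, 3.25.
v(0.5) = -4, v(1.25) = -0.625, v(1.5) = 1, v(2.5) = 10, v(2.75) = 12.875, v(3.25) = 19.375.
Sum = Σ Δt_i · v(t_i).
Sum = 11.625.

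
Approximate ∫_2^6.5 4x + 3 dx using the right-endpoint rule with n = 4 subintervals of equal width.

100.125

Δx = (6.5 − 2)/4 = 1.125.
Right endpoints: 3.125, 4.25, 5.375, 6.5.
f(3.125) = 15.5, f(4.25) = 20, f(5.375) = 24.5, f(6.5) = 29.
Sum = Δx · [f(3.125) + f(4.25) + f(5.375) + f(6.5)].
Sum = 100.125.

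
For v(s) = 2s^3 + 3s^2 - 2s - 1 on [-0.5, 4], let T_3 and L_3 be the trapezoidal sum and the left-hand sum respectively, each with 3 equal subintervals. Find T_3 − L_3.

124.875

T_3 = 194.625.
L_3 = 69.75.
T_3 − L_3 = 124.875.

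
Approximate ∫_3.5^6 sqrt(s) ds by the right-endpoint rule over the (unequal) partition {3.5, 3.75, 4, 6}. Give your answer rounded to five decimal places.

Subinterval widths: 0.25, 0.25, 2.
Right endpoints: 3.75, 4, 6.
f(3.75) ≈ 1.93649, f(4) ≈ 2.00000, f(6) ≈ 2.44949.
Sum = Σ Δs_i · f(s_i).
Sum ≈ 5.88310.

5.88310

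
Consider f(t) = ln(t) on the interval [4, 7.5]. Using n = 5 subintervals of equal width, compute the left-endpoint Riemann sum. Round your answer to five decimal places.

5.84183

Δt = (7.5 − 4)/5 = 0.7.
Left endpoints: 4, 4.7, 5.4, 6.1, 6.8.
f(4) ≈ 1.38629, f(4.7) ≈ 1.54756, f(5.4) ≈ 1.68640, f(6.1) ≈ 1.80829, f(6.8) ≈ 1.91692.
Sum = Δt · [f(4) + f(4.7) + f(5.4) + f(6.1) + f(6.8)].
Sum ≈ 5.84183.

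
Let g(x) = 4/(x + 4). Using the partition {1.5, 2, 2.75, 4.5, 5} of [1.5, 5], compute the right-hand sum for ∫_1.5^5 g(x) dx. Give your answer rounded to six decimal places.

1.823529

Subinterval widths: 0.5, 0.75, 1.75, 0.5.
Right endpoints: 2, 2.75, 4.5, 5.
g(2) = 2/3, g(2.75) = 16/27, g(4.5) = 8/17, g(5) = 4/9.
Sum = Σ Δx_i · g(x_i).
Sum ≈ 1.823529.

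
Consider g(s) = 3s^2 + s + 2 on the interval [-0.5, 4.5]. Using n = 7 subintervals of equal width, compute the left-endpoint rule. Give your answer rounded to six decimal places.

89.311224

Δs = (4.5 − (-0.5))/7 = 5/7.
Left endpoints: -0.5, 3/14, 13/14, 23/14, 33/14, 43/14, 53/14.
g(-0.5) = 2.25, g(3/14) = 461/196, g(13/14) = 1081/196, g(23/14) = 2301/196, g(33/14) = 4121/196, g(43/14) = 6541/196, g(53/14) = 9561/196.
Sum = Δs · [g(-0.5) + g(3/14) + g(13/14) + ...].
Sum ≈ 89.311224.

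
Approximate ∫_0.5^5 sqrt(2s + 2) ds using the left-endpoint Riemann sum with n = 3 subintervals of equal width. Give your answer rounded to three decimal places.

Δs = (5 − 0.5)/3 = 1.5.
Left endpoints: 0.5, 2, 3.5.
f(0.5) ≈ 1.732, f(2) ≈ 2.449, f(3.5) ≈ 3.000.
Sum = Δs · [f(0.5) + f(2) + f(3.5)].
Sum ≈ 10.772.

10.772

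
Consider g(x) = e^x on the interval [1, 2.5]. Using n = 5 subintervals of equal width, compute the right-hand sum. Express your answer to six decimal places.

Δx = (2.5 − 1)/5 = 0.3.
Right endpoints: 1.3, 1.6, 1.9, 2.2, 2.5.
g(1.3) ≈ 3.669297, g(1.6) ≈ 4.953032, g(1.9) ≈ 6.685894, g(2.2) ≈ 9.025013, g(2.5) ≈ 12.182494.
Sum = Δx · [g(1.3) + g(1.6) + g(1.9) + g(2.2) + g(2.5)].
Sum ≈ 10.954719.

10.954719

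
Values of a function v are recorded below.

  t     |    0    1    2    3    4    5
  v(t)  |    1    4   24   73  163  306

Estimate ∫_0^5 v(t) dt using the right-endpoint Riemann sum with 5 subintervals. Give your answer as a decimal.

570

Δt = 1.
Sum = 1·[4 + 24 + 73 + 163 + 306] = 570.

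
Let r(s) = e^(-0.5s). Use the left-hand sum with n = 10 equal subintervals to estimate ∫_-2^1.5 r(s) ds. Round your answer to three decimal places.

4.896

Δs = (1.5 − (-2))/10 = 0.35.
Left endpoints: -2, -1.65, -1.3, -0.95, -0.6, -0.25, 0.1, 0.45, 0.8, 1.15.
r(-2) ≈ 2.718, r(-1.65) ≈ 2.282, r(-1.3) ≈ 1.916, r(-0.95) ≈ 1.608, r(-0.6) ≈ 1.350, r(-0.25) ≈ 1.133, r(0.1) ≈ 0.951, r(0.45) ≈ 0.799, r(0.8) ≈ 0.670, r(1.15) ≈ 0.563.
Sum = Δs · [r(-2) + r(-1.65) + r(-1.3) + ...].
Sum ≈ 4.896.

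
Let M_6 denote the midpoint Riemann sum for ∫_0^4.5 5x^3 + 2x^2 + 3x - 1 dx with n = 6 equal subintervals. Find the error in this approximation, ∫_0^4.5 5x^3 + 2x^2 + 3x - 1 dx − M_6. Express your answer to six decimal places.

7.541016

Exact integral: ∫_0^4.5 f(x) dx = 599.203125.
M_6 ≈ 591.66210938.
Error ≈ 599.203125 − 591.66210938 ≈ 7.541016.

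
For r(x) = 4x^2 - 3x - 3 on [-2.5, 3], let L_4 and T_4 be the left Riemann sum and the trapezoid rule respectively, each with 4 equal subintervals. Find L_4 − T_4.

L_4 = 46.921875.
T_4 = 43.140625.
L_4 − T_4 = 3.78125.

3.78125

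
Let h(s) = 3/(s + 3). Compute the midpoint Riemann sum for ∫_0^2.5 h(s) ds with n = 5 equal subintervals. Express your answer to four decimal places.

Δs = (2.5 − 0)/5 = 0.5.
Midpoints: 0.25, 0.75, 1.25, 1.75, 2.25.
h(0.25) = 12/13, h(0.75) = 0.8, h(1.25) = 12/17, h(1.75) = 12/19, h(2.25) = 4/7.
Sum = Δs · [h(0.25) + h(0.75) + h(1.25) + h(1.75) + h(2.25)].
Sum ≈ 1.8160.

1.8160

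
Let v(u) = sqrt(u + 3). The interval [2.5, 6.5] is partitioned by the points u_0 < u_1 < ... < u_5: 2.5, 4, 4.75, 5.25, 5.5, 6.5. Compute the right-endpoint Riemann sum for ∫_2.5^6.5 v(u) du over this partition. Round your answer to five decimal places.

11.30376

Subinterval widths: 1.5, 0.75, 0.5, 0.25, 1.
Right endpoints: 4, 4.75, 5.25, 5.5, 6.5.
v(4) ≈ 2.64575, v(4.75) ≈ 2.78388, v(5.25) ≈ 2.87228, v(5.5) ≈ 2.91548, v(6.5) ≈ 3.08221.
Sum = Σ Δu_i · v(u_i).
Sum ≈ 11.30376.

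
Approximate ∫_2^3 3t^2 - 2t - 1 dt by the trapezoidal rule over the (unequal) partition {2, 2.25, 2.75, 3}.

Subinterval widths: 0.25, 0.5, 0.25.
f(2) = 7, f(2.25) = 9.6875, f(2.75) = 16.1875, f(3) = 20.
On each subinterval the trapezoid contributes (Δt_i/2)·[f(t_{i-1}) + f(t_i)].
Sum = 13.078125.

13.078125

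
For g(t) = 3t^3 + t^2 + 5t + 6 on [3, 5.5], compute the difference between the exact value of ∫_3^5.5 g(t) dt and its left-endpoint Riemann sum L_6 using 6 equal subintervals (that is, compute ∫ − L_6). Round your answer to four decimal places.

Exact integral: ∫_3^5.5 g(t) dt ≈ 740.130208.
L_6 ≈ 648.828848.
Error ≈ 740.130208 − 648.828848 ≈ 91.3014.

91.3014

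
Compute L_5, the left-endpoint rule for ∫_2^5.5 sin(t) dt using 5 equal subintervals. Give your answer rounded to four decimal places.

Δt = (5.5 − 2)/5 = 0.7.
Left endpoints: 2, 2.7, 3.4, 4.1, 4.8.
f(2) ≈ 0.9093, f(2.7) ≈ 0.4274, f(3.4) ≈ -0.2555, f(4.1) ≈ -0.8183, f(4.8) ≈ -0.9962.
Sum = Δt · [f(2) + f(2.7) + f(3.4) + f(4.1) + f(4.8)].
Sum ≈ -0.5133.

-0.5133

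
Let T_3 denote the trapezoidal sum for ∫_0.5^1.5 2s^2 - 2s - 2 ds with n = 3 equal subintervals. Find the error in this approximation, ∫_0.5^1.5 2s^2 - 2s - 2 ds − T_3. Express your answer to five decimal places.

-0.03704

Exact integral: ∫_0.5^1.5 f(s) ds ≈ -1.8333333.
T_3 ≈ -1.7962963.
Error ≈ -1.8333333 − (-1.7962963) ≈ -0.03704.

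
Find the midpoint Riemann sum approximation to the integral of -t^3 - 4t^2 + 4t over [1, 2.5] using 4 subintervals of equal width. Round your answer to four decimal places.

-18.3530

Δt = (2.5 − 1)/4 = 0.375.
Midpoints: 1.1875, 1.5625, 1.9375, 2.3125.
f(1.1875) = -10507/4096, f(1.5625) = -30025/4096, f(1.9375) = -59551/4096, f(2.3125) = -100381/4096.
Sum = Δt · [f(1.1875) + f(1.5625) + f(1.9375) + f(2.3125)].
Sum ≈ -18.3530.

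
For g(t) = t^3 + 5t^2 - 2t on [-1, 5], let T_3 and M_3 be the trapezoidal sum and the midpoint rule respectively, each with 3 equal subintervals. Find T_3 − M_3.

66

T_3 = 386.
M_3 = 320.
T_3 − M_3 = 66.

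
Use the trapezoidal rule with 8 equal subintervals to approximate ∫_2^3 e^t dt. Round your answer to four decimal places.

Δt = (3 − 2)/8 = 0.125.
f(2) ≈ 7.3891, f(2.125) ≈ 8.3729, f(2.25) ≈ 9.4877, f(2.375) ≈ 10.7510, f(2.5) ≈ 12.1825, f(2.625) ≈ 13.8046, f(2.75) ≈ 15.6426, f(2.875) ≈ 17.7254, f(3) ≈ 20.0855.
T_8 = (Δt/2)·[f(t_0) + 2f(t_1) + ... + 2f(t_{7}) + f(t_8)].
Sum ≈ 12.7130.

12.7130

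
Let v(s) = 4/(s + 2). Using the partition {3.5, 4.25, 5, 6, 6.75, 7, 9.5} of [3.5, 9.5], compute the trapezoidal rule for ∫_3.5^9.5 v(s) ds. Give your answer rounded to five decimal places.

2.96469

Subinterval widths: 0.75, 0.75, 1, 0.75, 0.25, 2.5.
v(3.5) = 8/11, v(4.25) = 0.64, v(5) = 4/7, v(6) = 0.5, v(6.75) = 16/35, v(7) = 4/9, v(9.5) = 8/23.
On each subinterval the trapezoid contributes (Δs_i/2)·[v(s_{i-1}) + v(s_i)].
Sum ≈ 2.96469.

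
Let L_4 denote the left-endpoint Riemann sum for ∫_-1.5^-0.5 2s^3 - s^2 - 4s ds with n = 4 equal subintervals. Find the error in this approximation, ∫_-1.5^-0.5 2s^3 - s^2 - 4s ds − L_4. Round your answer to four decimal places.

Exact integral: ∫_-1.5^-0.5 f(s) ds ≈ 0.416667.
L_4 = -0.21875.
Error ≈ 0.416667 − (-0.21875) ≈ 0.6354.

0.6354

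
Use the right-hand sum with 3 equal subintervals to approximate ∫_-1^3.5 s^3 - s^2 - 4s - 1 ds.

11.25

Δs = (3.5 − (-1))/3 = 1.5.
Right endpoints: 0.5, 2, 3.5.
f(0.5) = -3.125, f(2) = -5, f(3.5) = 15.625.
Sum = Δs · [f(0.5) + f(2) + f(3.5)].
Sum = 11.25.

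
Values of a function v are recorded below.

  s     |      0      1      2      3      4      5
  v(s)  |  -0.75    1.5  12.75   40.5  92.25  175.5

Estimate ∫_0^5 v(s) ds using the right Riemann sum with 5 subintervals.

Δs = 1.
Sum = 1·[1.5 + 12.75 + 40.5 + 92.25 + 175.5] = 322.5.

322.5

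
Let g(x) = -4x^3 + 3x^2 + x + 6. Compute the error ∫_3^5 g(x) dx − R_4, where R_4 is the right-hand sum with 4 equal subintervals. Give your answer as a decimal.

89.25

Exact integral: ∫_3^5 g(x) dx = -426.
R_4 = -515.25.
Error = -426 − (-515.25) = 89.25.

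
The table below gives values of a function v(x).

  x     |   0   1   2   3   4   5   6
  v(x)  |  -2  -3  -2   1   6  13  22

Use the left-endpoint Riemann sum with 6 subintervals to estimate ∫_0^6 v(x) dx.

Δx = 1.
Sum = 1·[(-2) + (-3) + (-2) + 1 + 6 + 13] = 13.

13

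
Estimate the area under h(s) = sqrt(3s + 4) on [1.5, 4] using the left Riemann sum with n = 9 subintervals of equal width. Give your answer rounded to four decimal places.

Δs = (4 − 1.5)/9 = 5/18.
Left endpoints: 1.5, 16/9, 37/18, 7/3, 47/18, 26/9, 19/6, 31/9, 67/18.
h(1.5) ≈ 2.9155, h(16/9) ≈ 3.0551, h(37/18) ≈ 3.1885, h(7/3) ≈ 3.3166, h(47/18) ≈ 3.4400, h(26/9) ≈ 3.5590, h(19/6) ≈ 3.6742, h(31/9) ≈ 3.7859, h(67/18) ≈ 3.8944.
Sum = Δs · [h(1.5) + h(16/9) + h(37/18) + ...].
Sum ≈ 8.5637.

8.5637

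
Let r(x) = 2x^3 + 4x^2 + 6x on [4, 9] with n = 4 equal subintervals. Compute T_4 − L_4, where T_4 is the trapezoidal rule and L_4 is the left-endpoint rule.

T_4 = 4290.15625.
L_4 = 3277.65625.
T_4 − L_4 = 1012.5.

1012.5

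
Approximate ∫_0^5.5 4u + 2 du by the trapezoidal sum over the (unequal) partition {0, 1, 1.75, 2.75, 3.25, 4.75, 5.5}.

71.5

Subinterval widths: 1, 0.75, 1, 0.5, 1.5, 0.75.
f(0) = 2, f(1) = 6, f(1.75) = 9, f(2.75) = 13, f(3.25) = 15, f(4.75) = 21, f(5.5) = 24.
On each subinterval the trapezoid contributes (Δu_i/2)·[f(u_{i-1}) + f(u_i)].
Sum = 71.5.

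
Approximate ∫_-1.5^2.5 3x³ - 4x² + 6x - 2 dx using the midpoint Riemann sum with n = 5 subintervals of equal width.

4.06

Δx = (2.5 − (-1.5))/5 = 0.8.
Midpoints: -1.1, -0.3, 0.5, 1.3, 2.1.
f(-1.1) = -17.433, f(-0.3) = -4.241, f(0.5) = 0.375, f(1.3) = 5.631, f(2.1) = 20.743.
Sum = Δx · [f(-1.1) + f(-0.3) + f(0.5) + f(1.3) + f(2.1)].
Sum = 4.06.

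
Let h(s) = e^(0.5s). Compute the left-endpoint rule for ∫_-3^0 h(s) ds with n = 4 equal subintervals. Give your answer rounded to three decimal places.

Δs = (0 − (-3))/4 = 0.75.
Left endpoints: -3, -2.25, -1.5, -0.75.
h(-3) ≈ 0.223, h(-2.25) ≈ 0.325, h(-1.5) ≈ 0.472, h(-0.75) ≈ 0.687.
Sum = Δs · [h(-3) + h(-2.25) + h(-1.5) + h(-0.75)].
Sum ≈ 1.281.

1.281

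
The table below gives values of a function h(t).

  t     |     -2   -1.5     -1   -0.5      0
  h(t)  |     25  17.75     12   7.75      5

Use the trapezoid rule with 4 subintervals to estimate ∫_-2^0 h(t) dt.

Δt = 0.5.
T_4 = (0.5/2)·[25 + 2·17.75 + 2·12 + 2·7.75 + 5] = 26.25.

26.25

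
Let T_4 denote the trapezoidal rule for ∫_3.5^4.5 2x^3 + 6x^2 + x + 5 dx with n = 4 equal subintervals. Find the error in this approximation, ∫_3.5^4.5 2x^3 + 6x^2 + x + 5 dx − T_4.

-0.3125

Exact integral: ∫_3.5^4.5 f(x) dx = 235.5.
T_4 = 235.8125.
Error = 235.5 − 235.8125 = -0.3125.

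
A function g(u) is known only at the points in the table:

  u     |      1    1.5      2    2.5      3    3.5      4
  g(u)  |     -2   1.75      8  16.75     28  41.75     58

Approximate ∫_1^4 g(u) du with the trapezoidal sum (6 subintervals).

62.125

Δu = 0.5.
T_6 = (0.5/2)·[(-2) + 2·1.75 + 2·8 + 2·16.75 + 2·28 + 2·41.75 + 58] = 62.125.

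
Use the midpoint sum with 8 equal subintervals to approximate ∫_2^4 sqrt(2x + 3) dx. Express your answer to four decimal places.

Δx = (4 − 2)/8 = 0.25.
Midpoints: 2.125, 2.375, 2.625, 2.875, 3.125, 3.375, 3.625, 3.875.
f(2.125) ≈ 2.6926, f(2.375) ≈ 2.7839, f(2.625) ≈ 2.8723, f(2.875) ≈ 2.9580, f(3.125) ≈ 3.0414, f(3.375) ≈ 3.1225, f(3.625) ≈ 3.2016, f(3.875) ≈ 3.2787.
Sum = Δx · [f(2.125) + f(2.375) + f(2.625) + ...].
Sum ≈ 5.9877.

5.9877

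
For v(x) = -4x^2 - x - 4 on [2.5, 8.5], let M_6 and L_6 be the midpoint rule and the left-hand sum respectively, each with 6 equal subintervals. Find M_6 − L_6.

M_6 = -853.
L_6 = -724.
M_6 − L_6 = -129.

-129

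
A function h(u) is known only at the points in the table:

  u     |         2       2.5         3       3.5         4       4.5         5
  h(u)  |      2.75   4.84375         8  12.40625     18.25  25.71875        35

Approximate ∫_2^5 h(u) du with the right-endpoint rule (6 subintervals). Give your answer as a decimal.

Δu = 0.5.
Sum = 0.5·[4.84375 + 8 + 12.40625 + 18.25 + 25.71875 + 35] = 52.109375.

52.109375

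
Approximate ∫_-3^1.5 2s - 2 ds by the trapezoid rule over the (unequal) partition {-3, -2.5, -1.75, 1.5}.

Subinterval widths: 0.5, 0.75, 3.25.
f(-3) = -8, f(-2.5) = -7, f(-1.75) = -5.5, f(1.5) = 1.
On each subinterval the trapezoid contributes (Δs_i/2)·[f(s_{i-1}) + f(s_i)].
Sum = -15.75.

-15.75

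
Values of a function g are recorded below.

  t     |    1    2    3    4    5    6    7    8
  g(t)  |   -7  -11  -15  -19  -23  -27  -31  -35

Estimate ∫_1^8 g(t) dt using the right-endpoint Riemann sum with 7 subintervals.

-161

Δt = 1.
Sum = 1·[(-11) + (-15) + (-19) + (-23) + (-27) + (-31) + (-35)] = -161.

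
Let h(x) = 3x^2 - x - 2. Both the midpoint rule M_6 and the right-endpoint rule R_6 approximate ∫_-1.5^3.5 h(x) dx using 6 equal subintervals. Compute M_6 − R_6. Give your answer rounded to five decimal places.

M_6 ≈ 30.3819444.
R_6 ≈ 43.4027778.
M_6 − R_6 ≈ -13.02083.

-13.02083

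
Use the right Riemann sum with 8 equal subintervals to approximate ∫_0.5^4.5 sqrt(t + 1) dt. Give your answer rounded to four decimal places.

Δt = (4.5 − 0.5)/8 = 0.5.
Right endpoints: 1, 1.5, 2, 2.5, 3, 3.5, 4, 4.5.
f(1) ≈ 1.4142, f(1.5) ≈ 1.5811, f(2) ≈ 1.7321, f(2.5) ≈ 1.8708, f(3) ≈ 2.0000, f(3.5) ≈ 2.1213, f(4) ≈ 2.2361, f(4.5) ≈ 2.3452.
Sum = Δt · [f(1) + f(1.5) + f(2) + ...].
Sum ≈ 7.6504.

7.6504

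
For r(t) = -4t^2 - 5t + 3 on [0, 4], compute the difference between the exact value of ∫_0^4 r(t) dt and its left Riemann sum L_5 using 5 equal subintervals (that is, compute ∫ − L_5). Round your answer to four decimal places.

Exact integral: ∫_0^4 r(t) dt ≈ -113.333333.
L_5 = -81.44.
Error ≈ -113.333333 − (-81.44) ≈ -31.8933.

-31.8933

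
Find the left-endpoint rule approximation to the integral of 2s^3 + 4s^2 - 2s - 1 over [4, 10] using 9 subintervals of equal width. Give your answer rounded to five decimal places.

Δs = (10 − 4)/9 = 2/3.
Left endpoints: 4, 14/3, 16/3, 6, 20/3, 22/3, 8, 26/3, 28/3.
f(4) = 183, f(14/3) = 7561/27, f(16/3) = 10949/27, f(6) = 563, f(20/3) = 20413/27, f(22/3) = 26681/27, f(8) = 1263, f(26/3) = 42769/27, f(28/3) = 52781/27.
Sum = Δs · [f(4) + f(14/3) + f(16/3) + ...].
Sum ≈ 5318.44444.

5318.44444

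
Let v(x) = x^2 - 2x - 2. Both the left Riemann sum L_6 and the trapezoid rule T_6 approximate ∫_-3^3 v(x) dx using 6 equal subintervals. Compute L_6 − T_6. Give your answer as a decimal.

6

L_6 = 13.
T_6 = 7.
L_6 − T_6 = 6.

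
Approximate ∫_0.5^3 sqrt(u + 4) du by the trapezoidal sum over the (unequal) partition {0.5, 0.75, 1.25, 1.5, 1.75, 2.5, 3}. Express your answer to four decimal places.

Subinterval widths: 0.25, 0.5, 0.25, 0.25, 0.75, 0.5.
f(0.5) ≈ 2.1213, f(0.75) ≈ 2.1794, f(1.25) ≈ 2.2913, f(1.5) ≈ 2.3452, f(1.75) ≈ 2.3979, f(2.5) ≈ 2.5495, f(3) ≈ 2.6458.
On each subinterval the trapezoid contributes (Δu_i/2)·[f(u_{i-1}) + f(u_i)].
Sum ≈ 5.9818.

5.9818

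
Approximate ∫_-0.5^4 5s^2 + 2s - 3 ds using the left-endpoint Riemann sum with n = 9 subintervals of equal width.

88.125

Δs = (4 − (-0.5))/9 = 0.5.
Left endpoints: -0.5, 0, 0.5, 1, 1.5, 2, 2.5, 3, 3.5.
f(-0.5) = -2.75, f(0) = -3, f(0.5) = -0.75, f(1) = 4, f(1.5) = 11.25, f(2) = 21, f(2.5) = 33.25, f(3) = 48, f(3.5) = 65.25.
Sum = Δs · [f(-0.5) + f(0) + f(0.5) + ...].
Sum = 88.125.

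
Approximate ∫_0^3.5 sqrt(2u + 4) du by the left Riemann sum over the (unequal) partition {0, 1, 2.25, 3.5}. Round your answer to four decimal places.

Subinterval widths: 1, 1.25, 1.25.
Left endpoints: 0, 1, 2.25.
f(0) ≈ 2.0000, f(1) ≈ 2.4495, f(2.25) ≈ 2.9155.
Sum = Σ Δu_i · f(u_i).
Sum ≈ 8.7062.

8.7062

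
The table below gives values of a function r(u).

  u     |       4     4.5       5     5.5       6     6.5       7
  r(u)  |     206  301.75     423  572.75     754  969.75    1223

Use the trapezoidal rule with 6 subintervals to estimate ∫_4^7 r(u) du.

Δu = 0.5.
T_6 = (0.5/2)·[206 + 2·301.75 + 2·423 + 2·572.75 + 2·754 + 2·969.75 + 1223] = 1867.875.

1867.875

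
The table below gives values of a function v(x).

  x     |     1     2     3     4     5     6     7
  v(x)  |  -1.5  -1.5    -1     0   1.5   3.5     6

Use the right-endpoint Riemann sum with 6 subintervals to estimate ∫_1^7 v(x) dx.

8.5

Δx = 1.
Sum = 1·[(-1.5) + (-1) + 0 + 1.5 + 3.5 + 6] = 8.5.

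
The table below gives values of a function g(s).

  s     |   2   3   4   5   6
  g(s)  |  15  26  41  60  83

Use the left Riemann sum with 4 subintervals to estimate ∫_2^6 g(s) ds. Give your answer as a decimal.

Δs = 1.
Sum = 1·[15 + 26 + 41 + 60] = 142.

142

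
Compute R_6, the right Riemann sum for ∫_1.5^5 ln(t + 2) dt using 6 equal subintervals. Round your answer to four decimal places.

Δt = (5 − 1.5)/6 = 7/12.
Right endpoints: 25/12, 8/3, 3.25, 23/6, 53/12, 5.
f(25/12) ≈ 1.4069, f(8/3) ≈ 1.5404, f(3.25) ≈ 1.6582, f(23/6) ≈ 1.7636, f(53/12) ≈ 1.8589, f(5) ≈ 1.9459.
Sum = Δt · [f(25/12) + f(8/3) + f(3.25) + ...].
Sum ≈ 5.9348.

5.9348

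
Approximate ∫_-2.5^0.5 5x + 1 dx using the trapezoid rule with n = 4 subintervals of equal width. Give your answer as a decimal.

-12

Δx = (0.5 − (-2.5))/4 = 0.75.
f(-2.5) = -11.5, f(-1.75) = -7.75, f(-1) = -4, f(-0.25) = -0.25, f(0.5) = 3.5.
T_4 = (Δx/2)·[f(x_0) + 2f(x_1) + 2f(x_2) + 2f(x_3) + f(x_4)].
Sum = -12.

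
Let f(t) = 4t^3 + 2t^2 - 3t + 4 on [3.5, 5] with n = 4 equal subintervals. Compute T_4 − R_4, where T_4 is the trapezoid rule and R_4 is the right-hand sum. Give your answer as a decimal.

-65.53125

T_4 = 518.42578125.
R_4 = 583.95703125.
T_4 − R_4 = -65.53125.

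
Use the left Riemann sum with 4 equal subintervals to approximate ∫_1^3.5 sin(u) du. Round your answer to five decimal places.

Δu = (3.5 − 1)/4 = 0.625.
Left endpoints: 1, 1.625, 2.25, 2.875.
f(1) ≈ 0.84147, f(1.625) ≈ 0.99853, f(2.25) ≈ 0.77807, f(2.875) ≈ 0.26345.
Sum = Δu · [f(1) + f(1.625) + f(2.25) + f(2.875)].
Sum ≈ 1.80095.

1.80095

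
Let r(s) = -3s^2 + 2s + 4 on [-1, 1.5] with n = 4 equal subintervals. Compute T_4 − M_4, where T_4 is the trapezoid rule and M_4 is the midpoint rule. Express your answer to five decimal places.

-0.73242

T_4 = 6.38671875.
M_4 ≈ 7.1191406.
T_4 − M_4 ≈ -0.73242.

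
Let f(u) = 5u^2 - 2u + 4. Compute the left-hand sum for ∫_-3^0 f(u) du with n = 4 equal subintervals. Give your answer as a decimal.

86.53125

Δu = (0 − (-3))/4 = 0.75.
Left endpoints: -3, -2.25, -1.5, -0.75.
f(-3) = 55, f(-2.25) = 33.8125, f(-1.5) = 18.25, f(-0.75) = 8.3125.
Sum = Δu · [f(-3) + f(-2.25) + f(-1.5) + f(-0.75)].
Sum = 86.53125.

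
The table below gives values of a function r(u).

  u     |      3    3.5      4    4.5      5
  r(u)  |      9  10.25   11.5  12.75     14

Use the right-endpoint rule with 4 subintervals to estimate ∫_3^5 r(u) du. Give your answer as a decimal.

Δu = 0.5.
Sum = 0.5·[10.25 + 11.5 + 12.75 + 14] = 24.25.

24.25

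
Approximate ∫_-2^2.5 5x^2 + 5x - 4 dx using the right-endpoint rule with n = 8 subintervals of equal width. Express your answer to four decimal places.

Δx = (2.5 − (-2))/8 = 0.5625.
Right endpoints: -1.4375, -0.875, -0.3125, 0.25, 0.8125, 1.375, 1.9375, 2.5.
f(-1.4375) = -0.85546875, f(-0.875) = -4.546875, f(-0.3125) = -5.07421875, f(0.25) = -2.4375, f(0.8125) = 3.36328125, f(1.375) = 12.328125, f(1.9375) = 24.45703125, f(2.5) = 39.75.
Sum = Δx · [f(-1.4375) + f(-0.875) + f(-0.3125) + ...].
Sum ≈ 37.6787.

37.6787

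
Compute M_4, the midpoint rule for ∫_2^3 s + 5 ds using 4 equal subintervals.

7.5

Δs = (3 − 2)/4 = 0.25.
Midpoints: 2.125, 2.375, 2.625, 2.875.
f(2.125) = 7.125, f(2.375) = 7.375, f(2.625) = 7.625, f(2.875) = 7.875.
Sum = Δs · [f(2.125) + f(2.375) + f(2.625) + f(2.875)].
Sum = 7.5.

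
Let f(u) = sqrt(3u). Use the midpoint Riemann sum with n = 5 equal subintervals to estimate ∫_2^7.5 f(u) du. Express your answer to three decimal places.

20.466

Δu = (7.5 − 2)/5 = 1.1.
Midpoints: 2.55, 3.65, 4.75, 5.85, 6.95.
f(2.55) ≈ 2.766, f(3.65) ≈ 3.309, f(4.75) ≈ 3.775, f(5.85) ≈ 4.189, f(6.95) ≈ 4.566.
Sum = Δu · [f(2.55) + f(3.65) + f(4.75) + f(5.85) + f(6.95)].
Sum ≈ 20.466.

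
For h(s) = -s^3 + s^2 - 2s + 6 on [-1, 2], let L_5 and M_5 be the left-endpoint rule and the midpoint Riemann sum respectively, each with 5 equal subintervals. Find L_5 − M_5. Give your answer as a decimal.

3.465

L_5 = 17.76.
M_5 = 14.295.
L_5 − M_5 = 3.465.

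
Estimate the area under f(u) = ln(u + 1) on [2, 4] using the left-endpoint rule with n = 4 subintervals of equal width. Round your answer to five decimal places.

Δu = (4 − 2)/4 = 0.5.
Left endpoints: 2, 2.5, 3, 3.5.
f(2) ≈ 1.09861, f(2.5) ≈ 1.25276, f(3) ≈ 1.38629, f(3.5) ≈ 1.50408.
Sum = Δu · [f(2) + f(2.5) + f(3) + f(3.5)].
Sum ≈ 2.62087.

2.62087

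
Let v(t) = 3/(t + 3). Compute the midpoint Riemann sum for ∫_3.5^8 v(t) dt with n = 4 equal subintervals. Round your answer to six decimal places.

1.575859

Δt = (8 − 3.5)/4 = 1.125.
Midpoints: 4.0625, 5.1875, 6.3125, 7.4375.
v(4.0625) = 48/113, v(5.1875) = 48/131, v(6.3125) = 48/149, v(7.4375) = 48/167.
Sum = Δt · [v(4.0625) + v(5.1875) + v(6.3125) + v(7.4375)].
Sum ≈ 1.575859.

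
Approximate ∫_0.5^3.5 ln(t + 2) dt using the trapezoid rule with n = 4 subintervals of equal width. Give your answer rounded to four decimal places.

4.0752

Δt = (3.5 − 0.5)/4 = 0.75.
f(0.5) ≈ 0.9163, f(1.25) ≈ 1.1787, f(2) ≈ 1.3863, f(2.75) ≈ 1.5581, f(3.5) ≈ 1.7047.
T_4 = (Δt/2)·[f(t_0) + 2f(t_1) + 2f(t_2) + 2f(t_3) + f(t_4)].
Sum ≈ 4.0752.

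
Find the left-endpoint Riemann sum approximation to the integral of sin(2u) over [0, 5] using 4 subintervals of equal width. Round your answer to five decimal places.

0.72193

Δu = (5 − 0)/4 = 1.25.
Left endpoints: 0, 1.25, 2.5, 3.75.
f(0) ≈ 0.00000, f(1.25) ≈ 0.59847, f(2.5) ≈ -0.95892, f(3.75) ≈ 0.93800.
Sum = Δu · [f(0) + f(1.25) + f(2.5) + f(3.75)].
Sum ≈ 0.72193.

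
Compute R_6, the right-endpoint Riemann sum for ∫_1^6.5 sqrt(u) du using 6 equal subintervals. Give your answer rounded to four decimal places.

11.0704

Δu = (6.5 − 1)/6 = 11/12.
Right endpoints: 23/12, 17/6, 3.75, 14/3, 67/12, 6.5.
f(23/12) ≈ 1.3844, f(17/6) ≈ 1.6833, f(3.75) ≈ 1.9365, f(14/3) ≈ 2.1602, f(67/12) ≈ 2.3629, f(6.5) ≈ 2.5495.
Sum = Δu · [f(23/12) + f(17/6) + f(3.75) + ...].
Sum ≈ 11.0704.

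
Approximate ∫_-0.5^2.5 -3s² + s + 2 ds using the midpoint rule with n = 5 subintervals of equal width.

-6.48

Δs = (2.5 − (-0.5))/5 = 0.6.
Midpoints: -0.2, 0.4, 1, 1.6, 2.2.
f(-0.2) = 1.68, f(0.4) = 1.92, f(1) = 0, f(1.6) = -4.08, f(2.2) = -10.32.
Sum = Δs · [f(-0.2) + f(0.4) + f(1) + f(1.6) + f(2.2)].
Sum = -6.48.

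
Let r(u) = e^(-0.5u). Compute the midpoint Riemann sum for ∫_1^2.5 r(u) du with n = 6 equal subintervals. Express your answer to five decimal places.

0.63964

Δu = (2.5 − 1)/6 = 0.25.
Midpoints: 1.125, 1.375, 1.625, 1.875, 2.125, 2.375.
r(1.125) ≈ 0.56978, r(1.375) ≈ 0.50283, r(1.625) ≈ 0.44375, r(1.875) ≈ 0.39161, r(2.125) ≈ 0.34559, r(2.375) ≈ 0.30498.
Sum = Δu · [r(1.125) + r(1.375) + r(1.625) + ...].
Sum ≈ 0.63964.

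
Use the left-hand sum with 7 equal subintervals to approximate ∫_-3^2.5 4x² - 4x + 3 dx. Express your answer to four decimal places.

Δx = (2.5 − (-3))/7 = 11/14.
Left endpoints: -3, -31/14, -10/7, -9/14, 1/7, 13/14, 12/7.
f(-3) = 51, f(-31/14) = 1542/49, f(-10/7) = 827/49, f(-9/14) = 354/49, f(1/7) = 123/49, f(13/14) = 134/49, f(12/7) = 387/49.
Sum = Δx · [f(-3) + f(-31/14) + f(-10/7) + ...].
Sum ≈ 94.0612.

94.0612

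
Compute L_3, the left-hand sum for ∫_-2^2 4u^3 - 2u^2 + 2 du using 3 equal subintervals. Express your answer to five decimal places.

Δu = (2 − (-2))/3 = 4/3.
Left endpoints: -2, -2/3, 2/3.
f(-2) = -38, f(-2/3) = -2/27, f(2/3) = 62/27.
Sum = Δu · [f(-2) + f(-2/3) + f(2/3)].
Sum ≈ -47.70370.

-47.70370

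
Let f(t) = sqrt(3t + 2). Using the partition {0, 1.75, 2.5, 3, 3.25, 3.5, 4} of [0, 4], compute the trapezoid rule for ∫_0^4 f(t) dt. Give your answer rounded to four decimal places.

Subinterval widths: 1.75, 0.75, 0.5, 0.25, 0.25, 0.5.
f(0) ≈ 1.4142, f(1.75) ≈ 2.6926, f(2.5) ≈ 3.0822, f(3) ≈ 3.3166, f(3.25) ≈ 3.4278, f(3.5) ≈ 3.5355, f(4) ≈ 3.7417.
On each subinterval the trapezoid contributes (Δt_i/2)·[f(t_{i-1}) + f(t_i)].
Sum ≈ 10.8915.

10.8915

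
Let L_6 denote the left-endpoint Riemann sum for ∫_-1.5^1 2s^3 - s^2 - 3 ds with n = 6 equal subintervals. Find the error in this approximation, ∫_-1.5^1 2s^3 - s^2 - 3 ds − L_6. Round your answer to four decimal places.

2.2642

Exact integral: ∫_-1.5^1 f(s) ds ≈ -10.989583.
L_6 ≈ -13.253762.
Error ≈ -10.989583 − (-13.253762) ≈ 2.2642.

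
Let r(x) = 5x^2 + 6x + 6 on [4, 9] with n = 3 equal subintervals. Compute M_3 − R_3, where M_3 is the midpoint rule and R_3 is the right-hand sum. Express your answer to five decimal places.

M_3 ≈ 1327.5462963.
R_3 ≈ 1640.7407407.
M_3 − R_3 ≈ -313.19444.

-313.19444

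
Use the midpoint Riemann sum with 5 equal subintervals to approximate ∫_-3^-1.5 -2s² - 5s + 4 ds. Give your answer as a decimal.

7.1475

Δs = (-1.5 − (-3))/5 = 0.3.
Midpoints: -2.85, -2.55, -2.25, -1.95, -1.65.
f(-2.85) = 2.005, f(-2.55) = 3.745, f(-2.25) = 5.125, f(-1.95) = 6.145, f(-1.65) = 6.805.
Sum = Δs · [f(-2.85) + f(-2.55) + f(-2.25) + f(-1.95) + f(-1.65)].
Sum = 7.1475.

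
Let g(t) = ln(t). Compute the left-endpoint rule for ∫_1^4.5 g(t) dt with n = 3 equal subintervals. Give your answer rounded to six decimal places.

2.306690

Δt = (4.5 − 1)/3 = 7/6.
Left endpoints: 1, 13/6, 10/3.
g(1) ≈ 0.000000, g(13/6) ≈ 0.773190, g(10/3) ≈ 1.203973.
Sum = Δt · [g(1) + g(13/6) + g(10/3)].
Sum ≈ 2.306690.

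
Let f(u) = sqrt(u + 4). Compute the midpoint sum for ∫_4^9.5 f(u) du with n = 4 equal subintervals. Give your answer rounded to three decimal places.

Δu = (9.5 − 4)/4 = 1.375.
Midpoints: 4.6875, 6.0625, 7.4375, 8.8125.
f(4.6875) ≈ 2.947, f(6.0625) ≈ 3.172, f(7.4375) ≈ 3.382, f(8.8125) ≈ 3.579.
Sum = Δu · [f(4.6875) + f(6.0625) + f(7.4375) + f(8.8125)].
Sum ≈ 17.986.

17.986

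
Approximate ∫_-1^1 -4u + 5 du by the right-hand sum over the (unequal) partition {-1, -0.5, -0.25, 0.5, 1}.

7.75

Subinterval widths: 0.5, 0.25, 0.75, 0.5.
Right endpoints: -0.5, -0.25, 0.5, 1.
f(-0.5) = 7, f(-0.25) = 6, f(0.5) = 3, f(1) = 1.
Sum = Σ Δu_i · f(u_i).
Sum = 7.75.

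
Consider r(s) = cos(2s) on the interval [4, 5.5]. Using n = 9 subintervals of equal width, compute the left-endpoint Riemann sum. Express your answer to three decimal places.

-0.998

Δs = (5.5 − 4)/9 = 1/6.
Left endpoints: 4, 25/6, 13/3, 4.5, 14/3, 29/6, 5, 31/6, 16/3.
r(4) ≈ -0.146, r(25/6) ≈ -0.461, r(13/3) ≈ -0.726, r(4.5) ≈ -0.911, r(14/3) ≈ -0.996, r(29/6) ≈ -0.971, r(5) ≈ -0.839, r(31/6) ≈ -0.615, r(16/3) ≈ -0.323.
Sum = Δs · [r(4) + r(25/6) + r(13/3) + ...].
Sum ≈ -0.998.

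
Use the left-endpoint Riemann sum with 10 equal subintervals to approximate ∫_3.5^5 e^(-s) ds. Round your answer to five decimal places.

0.02526

Δs = (5 − 3.5)/10 = 0.15.
Left endpoints: 3.5, 3.65, 3.8, 3.95, 4.1, 4.25, 4.4, 4.55, 4.7, 4.85.
f(3.5) ≈ 0.03020, f(3.65) ≈ 0.02599, f(3.8) ≈ 0.02237, f(3.95) ≈ 0.01925, f(4.1) ≈ 0.01657, f(4.25) ≈ 0.01426, f(4.4) ≈ 0.01228, f(4.55) ≈ 0.01057, f(4.7) ≈ 0.00910, f(4.85) ≈ 0.00783.
Sum = Δs · [f(3.5) + f(3.65) + f(3.8) + ...].
Sum ≈ 0.02526.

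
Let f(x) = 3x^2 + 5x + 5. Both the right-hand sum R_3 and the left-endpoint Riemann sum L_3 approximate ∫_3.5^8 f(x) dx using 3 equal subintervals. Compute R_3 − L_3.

266.625

R_3 = 759.375.
L_3 = 492.75.
R_3 − L_3 = 266.625.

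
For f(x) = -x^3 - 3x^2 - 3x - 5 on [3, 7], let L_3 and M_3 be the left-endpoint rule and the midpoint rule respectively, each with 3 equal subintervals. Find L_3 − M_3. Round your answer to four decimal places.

266.6667

L_3 ≈ -698.666667.
M_3 ≈ -965.333333.
L_3 − M_3 ≈ 266.6667.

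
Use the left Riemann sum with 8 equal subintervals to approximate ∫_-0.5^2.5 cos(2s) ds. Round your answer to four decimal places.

Δs = (2.5 − (-0.5))/8 = 0.375.
Left endpoints: -0.5, -0.125, 0.25, 0.625, 1, 1.375, 1.75, 2.125.
f(-0.5) ≈ 0.5403, f(-0.125) ≈ 0.9689, f(0.25) ≈ 0.8776, f(0.625) ≈ 0.3153, f(1) ≈ -0.4161, f(1.375) ≈ -0.9243, f(1.75) ≈ -0.9365, f(2.125) ≈ -0.4461.
Sum = Δs · [f(-0.5) + f(-0.125) + f(0.25) + ...].
Sum ≈ -0.0078.

-0.0078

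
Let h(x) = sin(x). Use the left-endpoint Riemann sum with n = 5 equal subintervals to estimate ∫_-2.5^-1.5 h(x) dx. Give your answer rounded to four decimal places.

-0.8291

Δx = (-1.5 − (-2.5))/5 = 0.2.
Left endpoints: -2.5, -2.3, -2.1, -1.9, -1.7.
h(-2.5) ≈ -0.5985, h(-2.3) ≈ -0.7457, h(-2.1) ≈ -0.8632, h(-1.9) ≈ -0.9463, h(-1.7) ≈ -0.9917.
Sum = Δx · [h(-2.5) + h(-2.3) + h(-2.1) + h(-1.9) + h(-1.7)].
Sum ≈ -0.8291.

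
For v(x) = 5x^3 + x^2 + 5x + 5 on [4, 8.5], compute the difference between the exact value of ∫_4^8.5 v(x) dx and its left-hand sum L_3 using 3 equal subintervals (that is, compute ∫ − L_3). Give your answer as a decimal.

1962.140625

Exact integral: ∫_4^8.5 v(x) dx = 6551.578125.
L_3 = 4589.4375.
Error = 6551.578125 − 4589.4375 = 1962.140625.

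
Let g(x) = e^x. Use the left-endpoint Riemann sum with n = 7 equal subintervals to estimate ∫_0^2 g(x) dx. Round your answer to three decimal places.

5.520

Δx = (2 − 0)/7 = 2/7.
Left endpoints: 0, 2/7, 4/7, 6/7, 8/7, 10/7, 12/7.
g(0) ≈ 1.000, g(2/7) ≈ 1.331, g(4/7) ≈ 1.771, g(6/7) ≈ 2.356, g(8/7) ≈ 3.136, g(10/7) ≈ 4.173, g(12/7) ≈ 5.553.
Sum = Δx · [g(0) + g(2/7) + g(4/7) + ...].
Sum ≈ 5.520.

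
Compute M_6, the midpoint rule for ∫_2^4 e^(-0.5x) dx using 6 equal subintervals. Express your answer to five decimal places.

Δx = (4 − 2)/6 = 1/3.
Midpoints: 13/6, 2.5, 17/6, 19/6, 3.5, 23/6.
f(13/6) ≈ 0.33847, f(2.5) ≈ 0.28650, f(17/6) ≈ 0.24252, f(19/6) ≈ 0.20529, f(3.5) ≈ 0.17377, f(23/6) ≈ 0.14710.
Sum = Δx · [f(13/6) + f(2.5) + f(17/6) + ...].
Sum ≈ 0.46455.

0.46455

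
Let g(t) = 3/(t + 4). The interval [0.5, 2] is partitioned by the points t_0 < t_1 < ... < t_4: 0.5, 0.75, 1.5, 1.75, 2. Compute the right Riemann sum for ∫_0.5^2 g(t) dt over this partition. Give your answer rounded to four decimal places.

Subinterval widths: 0.25, 0.75, 0.25, 0.25.
Right endpoints: 0.75, 1.5, 1.75, 2.
g(0.75) = 12/19, g(1.5) = 6/11, g(1.75) = 12/23, g(2) = 0.5.
Sum = Σ Δt_i · g(t_i).
Sum ≈ 0.8224.

0.8224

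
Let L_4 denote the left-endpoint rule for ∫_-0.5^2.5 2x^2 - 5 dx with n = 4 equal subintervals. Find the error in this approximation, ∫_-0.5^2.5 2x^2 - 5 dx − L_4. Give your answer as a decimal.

3.9375

Exact integral: ∫_-0.5^2.5 f(x) dx = -4.5.
L_4 = -8.4375.
Error = -4.5 − (-8.4375) = 3.9375.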